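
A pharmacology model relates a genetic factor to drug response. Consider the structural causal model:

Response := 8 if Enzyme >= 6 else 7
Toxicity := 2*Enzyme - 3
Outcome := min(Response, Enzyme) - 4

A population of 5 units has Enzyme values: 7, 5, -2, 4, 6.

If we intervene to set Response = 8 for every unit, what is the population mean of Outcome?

do(Response=8) breaks Response's dependence on Enzyme. With Response=8 fixed, Outcome across the units is 3, 1, -6, 0, 2, mean 0.

0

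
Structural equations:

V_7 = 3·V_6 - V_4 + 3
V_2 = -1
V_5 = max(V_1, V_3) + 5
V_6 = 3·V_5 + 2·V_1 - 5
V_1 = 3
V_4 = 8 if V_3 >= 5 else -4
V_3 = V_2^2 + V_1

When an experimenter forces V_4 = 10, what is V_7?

77

The intervention breaks the incoming arrows to V_4: V_4 = 8 if V_3 >= 5 else -4 no longer applies, and V_4 = 10.
V_3 = V_2^2 + V_1  [with V_2=-1, V_1=3]  = 4
V_5 = max(V_1, V_3) + 5  [with V_1=3, V_3=4]  = 9
V_6 = 3·V_5 + 2·V_1 - 5  [with V_5=9, V_1=3]  = 28
V_7 = 3·V_6 - V_4 + 3  [with V_6=28, V_4=10]  = 77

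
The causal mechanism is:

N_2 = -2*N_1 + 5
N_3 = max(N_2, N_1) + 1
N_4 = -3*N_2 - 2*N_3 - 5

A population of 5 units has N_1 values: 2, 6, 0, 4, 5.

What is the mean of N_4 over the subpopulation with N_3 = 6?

-17

Observing N_3=6 restricts to units where N_3's equation naturally yields 6: N_1 ∈ {0, 5}. In that subpopulation N_4 = -32, -2, mean -17.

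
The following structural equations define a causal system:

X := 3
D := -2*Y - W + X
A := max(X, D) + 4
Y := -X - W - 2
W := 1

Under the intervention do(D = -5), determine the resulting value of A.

Intervening sets D = -5 and removes its equation (D := -2*Y - W + X).
A = max(X, D) + 4  [with X=3, D=-5]  = 7

7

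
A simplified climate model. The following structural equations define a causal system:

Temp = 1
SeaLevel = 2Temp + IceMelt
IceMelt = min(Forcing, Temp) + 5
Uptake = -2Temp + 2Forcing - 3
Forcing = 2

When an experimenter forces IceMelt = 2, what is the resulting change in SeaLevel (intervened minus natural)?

-4

The intervention breaks the incoming arrows to IceMelt: IceMelt = min(Forcing, Temp) + 5 no longer applies, and IceMelt = 2.
SeaLevel = 2Temp + IceMelt  [with Temp=1, IceMelt=2]  = 4
Without intervention: IceMelt = min(Forcing, Temp) + 5  [with Forcing=2, Temp=1]  = 6; SeaLevel = 2Temp + IceMelt  [with Temp=1, IceMelt=6]  = 8.
Change = 4 − 8 = -4.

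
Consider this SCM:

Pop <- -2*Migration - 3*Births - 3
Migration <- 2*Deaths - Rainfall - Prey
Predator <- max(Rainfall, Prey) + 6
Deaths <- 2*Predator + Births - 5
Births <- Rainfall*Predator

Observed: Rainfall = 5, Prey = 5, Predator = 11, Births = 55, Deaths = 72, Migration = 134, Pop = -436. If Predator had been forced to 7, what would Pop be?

-264

The intervention breaks the incoming arrows to Predator: Predator <- max(Rainfall, Prey) + 6 no longer applies, and Predator = 7.
Births = Rainfall*Predator  [with Rainfall=5, Predator=7]  = 35
Deaths = 2*Predator + Births - 5  [with Predator=7, Births=35]  = 44
Migration = 2*Deaths - Rainfall - Prey  [with Deaths=44, Rainfall=5, Prey=5]  = 78
Pop = -2*Migration - 3*Births - 3  [with Migration=78, Births=35]  = -264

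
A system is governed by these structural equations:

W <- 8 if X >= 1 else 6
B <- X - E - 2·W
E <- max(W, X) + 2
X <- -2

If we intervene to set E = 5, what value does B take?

-19

The intervention breaks the incoming arrows to E: E <- max(W, X) + 2 no longer applies, and E = 5.
W = 8 if X >= 1 else 6  [with X=-2]  = 6
B = X - E - 2·W  [with X=-2, E=5, W=6]  = -19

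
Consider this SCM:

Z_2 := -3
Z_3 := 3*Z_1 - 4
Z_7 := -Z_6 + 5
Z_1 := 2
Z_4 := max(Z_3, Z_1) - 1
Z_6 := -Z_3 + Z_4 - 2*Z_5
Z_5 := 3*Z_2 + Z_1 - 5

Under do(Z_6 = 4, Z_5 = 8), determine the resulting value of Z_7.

1

Setting Z_6 = 4, Z_5 = 8 by intervention discards those variables' equations.
Z_7 = -Z_6 + 5  [with Z_6=4]  = 1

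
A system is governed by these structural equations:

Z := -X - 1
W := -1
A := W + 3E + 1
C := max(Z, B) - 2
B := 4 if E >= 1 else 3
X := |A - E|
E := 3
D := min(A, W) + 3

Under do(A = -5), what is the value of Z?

-9

The intervention breaks the incoming arrows to A: A := W + 3E + 1 no longer applies, and A = -5.
X = |A - E|  [with A=-5, E=3]  = 8
Z = -X - 1  [with X=8]  = -9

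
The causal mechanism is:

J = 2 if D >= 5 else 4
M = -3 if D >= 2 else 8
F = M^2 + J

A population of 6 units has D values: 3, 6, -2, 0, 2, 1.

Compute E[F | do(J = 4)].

40.5

The intervention sets J=4 in all 6 units regardless of D. Recomputing F per unit gives 13, 13, 68, 68, 13, 68; average 40.5.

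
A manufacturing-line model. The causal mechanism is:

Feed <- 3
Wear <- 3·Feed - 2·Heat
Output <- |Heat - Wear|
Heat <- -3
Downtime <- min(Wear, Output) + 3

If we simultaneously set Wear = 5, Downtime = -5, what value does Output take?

8

The joint intervention fixes Wear = 5, Downtime = -5, removing each variable's own equation.
Output = |Heat - Wear|  [with Heat=-3, Wear=5]  = 8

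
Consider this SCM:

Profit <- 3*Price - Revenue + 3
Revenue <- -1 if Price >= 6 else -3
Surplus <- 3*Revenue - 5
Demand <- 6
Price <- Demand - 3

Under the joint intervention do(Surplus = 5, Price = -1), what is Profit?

Setting Surplus = 5, Price = -1 by intervention discards those variables' equations.
Revenue = -1 if Price >= 6 else -3  [with Price=-1]  = -3
Profit = 3*Price - Revenue + 3  [with Price=-1, Revenue=-3]  = 3

3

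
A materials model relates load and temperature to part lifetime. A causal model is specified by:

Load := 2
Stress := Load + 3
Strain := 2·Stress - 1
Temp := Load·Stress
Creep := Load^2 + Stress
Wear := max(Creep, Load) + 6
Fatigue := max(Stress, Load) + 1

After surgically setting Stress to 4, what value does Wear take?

14

Under do(Stress=4), the mechanism Stress := Load + 3 is discarded; Stress is fixed at 4.
Creep = Load^2 + Stress  [with Load=2, Stress=4]  = 8
Wear = max(Creep, Load) + 6  [with Creep=8, Load=2]  = 14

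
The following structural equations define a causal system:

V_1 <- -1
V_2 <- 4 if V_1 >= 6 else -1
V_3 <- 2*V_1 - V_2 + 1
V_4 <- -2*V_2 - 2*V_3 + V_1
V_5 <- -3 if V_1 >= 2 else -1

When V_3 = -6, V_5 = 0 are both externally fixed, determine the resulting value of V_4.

The joint intervention fixes V_3 = -6, V_5 = 0, removing each variable's own equation.
V_2 = 4 if V_1 >= 6 else -1  [with V_1=-1]  = -1
V_4 = -2*V_2 - 2*V_3 + V_1  [with V_2=-1, V_3=-6, V_1=-1]  = 13

13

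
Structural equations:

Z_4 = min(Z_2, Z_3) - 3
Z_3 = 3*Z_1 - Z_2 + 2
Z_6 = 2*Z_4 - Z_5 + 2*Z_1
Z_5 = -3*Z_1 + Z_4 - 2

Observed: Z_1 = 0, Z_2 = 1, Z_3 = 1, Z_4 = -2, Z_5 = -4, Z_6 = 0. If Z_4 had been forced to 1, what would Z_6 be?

Under do(Z_4=1), the mechanism Z_4 = min(Z_2, Z_3) - 3 is discarded; Z_4 is fixed at 1.
Z_5 = -3*Z_1 + Z_4 - 2  [with Z_1=0, Z_4=1]  = -1
Z_6 = 2*Z_4 - Z_5 + 2*Z_1  [with Z_4=1, Z_5=-1, Z_1=0]  = 3

3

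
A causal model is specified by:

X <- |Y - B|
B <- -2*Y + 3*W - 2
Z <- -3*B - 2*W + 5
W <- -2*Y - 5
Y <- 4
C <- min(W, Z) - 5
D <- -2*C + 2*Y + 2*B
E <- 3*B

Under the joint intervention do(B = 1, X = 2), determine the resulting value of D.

46

Under do(B = 1, X = 2), each intervened variable's structural equation is replaced by its fixed value.
W = -2*Y - 5  [with Y=4]  = -13
Z = -3*B - 2*W + 5  [with B=1, W=-13]  = 28
C = min(W, Z) - 5  [with W=-13, Z=28]  = -18
D = -2*C + 2*Y + 2*B  [with C=-18, Y=4, B=1]  = 46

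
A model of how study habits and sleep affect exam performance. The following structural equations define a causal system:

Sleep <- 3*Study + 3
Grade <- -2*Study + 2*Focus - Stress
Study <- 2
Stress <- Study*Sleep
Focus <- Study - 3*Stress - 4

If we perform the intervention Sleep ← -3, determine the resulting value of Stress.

-6

The intervention breaks the incoming arrows to Sleep: Sleep <- 3*Study + 3 no longer applies, and Sleep = -3.
Stress = Study*Sleep  [with Study=2, Sleep=-3]  = -6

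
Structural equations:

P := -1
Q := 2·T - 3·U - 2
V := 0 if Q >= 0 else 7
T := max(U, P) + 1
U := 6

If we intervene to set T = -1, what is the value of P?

Under do(T=-1), the mechanism T := max(U, P) + 1 is discarded; T is fixed at -1.
P is not downstream of the intervention, so its value is determined by the original equations.

-1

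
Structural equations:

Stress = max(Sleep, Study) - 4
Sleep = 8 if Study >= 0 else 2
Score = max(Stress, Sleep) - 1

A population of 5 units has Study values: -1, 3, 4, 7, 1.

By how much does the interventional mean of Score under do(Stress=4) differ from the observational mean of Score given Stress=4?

-0.8

Under do(Stress=4), Stress's equation is replaced by Stress=4 for every unit. Per-unit Score: 3, 7, 7, 7, 7. Mean = 6.2.
Conditioning on Stress=4 selects the 4 unit(s) with Study ∈ {3, 4, 7, 1}. Their Score values: 7, 7, 7, 7. Mean = 7.
Difference = 6.2 − 7 = -0.8.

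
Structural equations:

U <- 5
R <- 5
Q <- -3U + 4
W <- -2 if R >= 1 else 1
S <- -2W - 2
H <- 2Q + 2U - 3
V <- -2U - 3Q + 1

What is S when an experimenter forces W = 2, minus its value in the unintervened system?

Intervening sets W = 2 and removes its equation (W <- -2 if R >= 1 else 1).
S = -2W - 2  [with W=2]  = -6
Without intervention: W = -2 if R >= 1 else 1  [with R=5]  = -2; S = -2W - 2  [with W=-2]  = 2.
Change = -6 − 2 = -8.

-8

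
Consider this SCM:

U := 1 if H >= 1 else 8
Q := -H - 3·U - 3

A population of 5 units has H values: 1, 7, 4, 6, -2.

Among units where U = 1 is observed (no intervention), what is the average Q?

-10.5

Conditioning on U=1 selects the 4 unit(s) with H ∈ {1, 7, 4, 6}. Their Q values: -7, -13, -10, -12. Mean = -10.5.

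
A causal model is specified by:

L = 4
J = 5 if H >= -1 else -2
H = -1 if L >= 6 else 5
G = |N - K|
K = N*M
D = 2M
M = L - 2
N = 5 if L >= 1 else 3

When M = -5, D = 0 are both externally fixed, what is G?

30

The joint intervention fixes M = -5, D = 0, removing each variable's own equation.
N = 5 if L >= 1 else 3  [with L=4]  = 5
K = N*M  [with N=5, M=-5]  = -25
G = |N - K|  [with N=5, K=-25]  = 30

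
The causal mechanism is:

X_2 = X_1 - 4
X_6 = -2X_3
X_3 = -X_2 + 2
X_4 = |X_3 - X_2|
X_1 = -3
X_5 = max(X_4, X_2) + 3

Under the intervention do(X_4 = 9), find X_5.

Intervening sets X_4 = 9 and removes its equation (X_4 = |X_3 - X_2|).
X_2 = X_1 - 4  [with X_1=-3]  = -7
X_5 = max(X_4, X_2) + 3  [with X_4=9, X_2=-7]  = 12

12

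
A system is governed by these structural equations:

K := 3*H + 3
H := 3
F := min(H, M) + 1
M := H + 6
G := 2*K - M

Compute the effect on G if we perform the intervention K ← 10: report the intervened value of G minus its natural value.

The intervention breaks the incoming arrows to K: K := 3*H + 3 no longer applies, and K = 10.
M = H + 6  [with H=3]  = 9
G = 2*K - M  [with K=10, M=9]  = 11
Without intervention: M = H + 6  [with H=3]  = 9; K = 3*H + 3  [with H=3]  = 12; G = 2*K - M  [with K=12, M=9]  = 15.
Change = 11 − 15 = -4.

-4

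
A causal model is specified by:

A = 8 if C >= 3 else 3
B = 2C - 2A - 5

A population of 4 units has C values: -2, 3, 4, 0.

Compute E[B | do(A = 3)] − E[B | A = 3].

4.5

Under do(A=3), A's equation is replaced by A=3 for every unit. Per-unit B: -15, -5, -3, -11. Mean = -8.5.
Observing A=3 restricts to units where A's equation naturally yields 3: C ∈ {-2, 0}. In that subpopulation B = -15, -11, mean -13.
Difference = -8.5 − (-13) = 4.5.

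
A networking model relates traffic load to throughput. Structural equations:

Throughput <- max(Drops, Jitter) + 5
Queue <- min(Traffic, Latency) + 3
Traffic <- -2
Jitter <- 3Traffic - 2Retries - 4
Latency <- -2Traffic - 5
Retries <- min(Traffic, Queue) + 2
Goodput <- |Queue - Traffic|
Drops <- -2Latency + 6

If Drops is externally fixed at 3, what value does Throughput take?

The intervention breaks the incoming arrows to Drops: Drops <- -2Latency + 6 no longer applies, and Drops = 3.
Latency = -2Traffic - 5  [with Traffic=-2]  = -1
Queue = min(Traffic, Latency) + 3  [with Traffic=-2, Latency=-1]  = 1
Retries = min(Traffic, Queue) + 2  [with Traffic=-2, Queue=1]  = 0
Jitter = 3Traffic - 2Retries - 4  [with Traffic=-2, Retries=0]  = -10
Throughput = max(Drops, Jitter) + 5  [with Drops=3, Jitter=-10]  = 8

8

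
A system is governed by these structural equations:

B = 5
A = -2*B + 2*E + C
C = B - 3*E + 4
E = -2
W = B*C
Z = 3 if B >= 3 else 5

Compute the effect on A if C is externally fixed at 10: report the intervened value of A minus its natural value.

Intervening sets C = 10 and removes its equation (C = B - 3*E + 4).
A = -2*B + 2*E + C  [with B=5, E=-2, C=10]  = -4
Without intervention: C = B - 3*E + 4  [with B=5, E=-2]  = 15; A = -2*B + 2*E + C  [with B=5, E=-2, C=15]  = 1.
Change = -4 − 1 = -5.

-5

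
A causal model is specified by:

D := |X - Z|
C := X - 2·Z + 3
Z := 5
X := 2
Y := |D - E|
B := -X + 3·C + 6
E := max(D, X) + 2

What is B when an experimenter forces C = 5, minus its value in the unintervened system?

30

Under do(C=5), the mechanism C := X - 2·Z + 3 is discarded; C is fixed at 5.
B = -X + 3·C + 6  [with X=2, C=5]  = 19
Without intervention: C = X - 2·Z + 3  [with X=2, Z=5]  = -5; B = -X + 3·C + 6  [with X=2, C=-5]  = -11.
Change = 19 − (-11) = 30.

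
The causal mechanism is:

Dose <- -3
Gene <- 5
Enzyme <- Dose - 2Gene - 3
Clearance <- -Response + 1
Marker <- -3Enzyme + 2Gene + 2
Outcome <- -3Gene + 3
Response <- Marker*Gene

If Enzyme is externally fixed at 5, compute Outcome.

The intervention breaks the incoming arrows to Enzyme: Enzyme <- Dose - 2Gene - 3 no longer applies, and Enzyme = 5.
Outcome is not downstream of the intervention, so its value is determined by the original equations.
Outcome = -3Gene + 3  [with Gene=5]  = -12

-12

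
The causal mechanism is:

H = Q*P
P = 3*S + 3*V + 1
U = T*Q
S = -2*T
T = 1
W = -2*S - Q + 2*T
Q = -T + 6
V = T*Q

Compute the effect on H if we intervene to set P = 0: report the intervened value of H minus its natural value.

do(P=0) replaces the equation P = 3*S + 3*V + 1 with the constant P = 0.
Q = -T + 6  [with T=1]  = 5
H = Q*P  [with Q=5, P=0]  = 0
Without intervention: Q = -T + 6  [with T=1]  = 5; S = -2*T  [with T=1]  = -2; V = T*Q  [with T=1, Q=5]  = 5; P = 3*S + 3*V + 1  [with S=-2, V=5]  = 10; H = Q*P  [with Q=5, P=10]  = 50.
Change = 0 − 50 = -50.

-50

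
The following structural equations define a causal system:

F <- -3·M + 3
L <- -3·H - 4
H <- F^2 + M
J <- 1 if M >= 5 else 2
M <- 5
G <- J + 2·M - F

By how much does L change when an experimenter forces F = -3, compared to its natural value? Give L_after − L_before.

405

Under do(F=-3), the mechanism F <- -3·M + 3 is discarded; F is fixed at -3.
H = F^2 + M  [with F=-3, M=5]  = 14
L = -3·H - 4  [with H=14]  = -46
Without intervention: F = -3·M + 3  [with M=5]  = -12; H = F^2 + M  [with F=-12, M=5]  = 149; L = -3·H - 4  [with H=149]  = -451.
Change = -46 − (-451) = 405.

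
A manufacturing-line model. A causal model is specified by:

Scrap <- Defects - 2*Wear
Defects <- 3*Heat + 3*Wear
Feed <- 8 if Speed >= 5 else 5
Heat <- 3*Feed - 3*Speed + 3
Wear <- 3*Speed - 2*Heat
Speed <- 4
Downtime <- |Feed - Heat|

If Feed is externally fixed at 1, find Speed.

4

Under do(Feed=1), the mechanism Feed <- 8 if Speed >= 5 else 5 is discarded; Feed is fixed at 1.
Speed is not downstream of the intervention, so its value is determined by the original equations.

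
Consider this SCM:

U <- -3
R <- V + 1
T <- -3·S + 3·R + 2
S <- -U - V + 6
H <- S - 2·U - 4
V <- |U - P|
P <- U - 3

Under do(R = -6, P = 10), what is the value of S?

-4

Setting R = -6, P = 10 by intervention discards those variables' equations.
V = |U - P|  [with U=-3, P=10]  = 13
S = -U - V + 6  [with U=-3, V=13]  = -4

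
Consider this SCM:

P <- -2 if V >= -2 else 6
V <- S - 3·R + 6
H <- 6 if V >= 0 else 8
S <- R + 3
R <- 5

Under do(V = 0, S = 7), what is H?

6

The joint intervention fixes V = 0, S = 7, removing each variable's own equation.
H = 6 if V >= 0 else 8  [with V=0]  = 6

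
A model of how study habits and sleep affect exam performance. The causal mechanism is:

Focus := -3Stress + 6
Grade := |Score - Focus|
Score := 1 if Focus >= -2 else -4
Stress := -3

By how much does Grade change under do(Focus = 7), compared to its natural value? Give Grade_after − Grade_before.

Under do(Focus=7), the mechanism Focus := -3Stress + 6 is discarded; Focus is fixed at 7.
Score = 1 if Focus >= -2 else -4  [with Focus=7]  = 1
Grade = |Score - Focus|  [with Score=1, Focus=7]  = 6
Without intervention: Focus = -3Stress + 6  [with Stress=-3]  = 15; Score = 1 if Focus >= -2 else -4  [with Focus=15]  = 1; Grade = |Score - Focus|  [with Score=1, Focus=15]  = 14.
Change = 6 − 14 = -8.

-8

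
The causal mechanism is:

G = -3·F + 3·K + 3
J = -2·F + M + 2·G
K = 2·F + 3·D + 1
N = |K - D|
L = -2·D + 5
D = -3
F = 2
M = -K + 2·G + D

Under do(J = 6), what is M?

Intervening sets J = 6 and removes its equation (J = -2·F + M + 2·G).
Since M is not a descendant of the intervened variable, it is unaffected.
K = 2·F + 3·D + 1  [with F=2, D=-3]  = -4
G = -3·F + 3·K + 3  [with F=2, K=-4]  = -15
M = -K + 2·G + D  [with K=-4, G=-15, D=-3]  = -29

-29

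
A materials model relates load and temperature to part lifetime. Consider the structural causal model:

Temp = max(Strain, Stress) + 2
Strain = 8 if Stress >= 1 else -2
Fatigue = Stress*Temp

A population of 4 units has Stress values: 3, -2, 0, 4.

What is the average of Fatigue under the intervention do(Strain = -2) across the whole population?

Every unit gets Strain=-2 under the intervention. Fatigue values become 15, 0, 0, 24; E[Fatigue|do(Strain=-2)] = 9.75.

9.75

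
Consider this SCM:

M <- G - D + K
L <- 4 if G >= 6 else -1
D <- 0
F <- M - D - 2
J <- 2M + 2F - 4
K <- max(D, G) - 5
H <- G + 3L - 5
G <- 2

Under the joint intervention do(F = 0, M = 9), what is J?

Under do(F = 0, M = 9), each intervened variable's structural equation is replaced by its fixed value.
J = 2M + 2F - 4  [with M=9, F=0]  = 14

14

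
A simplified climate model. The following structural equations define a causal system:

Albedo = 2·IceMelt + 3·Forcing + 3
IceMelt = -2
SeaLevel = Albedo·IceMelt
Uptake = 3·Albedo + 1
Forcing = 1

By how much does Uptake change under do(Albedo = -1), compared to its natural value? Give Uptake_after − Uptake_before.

-9

do(Albedo=-1) replaces the equation Albedo = 2·IceMelt + 3·Forcing + 3 with the constant Albedo = -1.
Uptake = 3·Albedo + 1  [with Albedo=-1]  = -2
Without intervention: Albedo = 2·IceMelt + 3·Forcing + 3  [with IceMelt=-2, Forcing=1]  = 2; Uptake = 3·Albedo + 1  [with Albedo=2]  = 7.
Change = -2 − 7 = -9.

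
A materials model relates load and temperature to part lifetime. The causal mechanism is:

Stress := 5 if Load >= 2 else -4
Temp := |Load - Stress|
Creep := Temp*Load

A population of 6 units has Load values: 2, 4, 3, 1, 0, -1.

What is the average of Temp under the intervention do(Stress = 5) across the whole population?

3.5

Every unit gets Stress=5 under the intervention. Temp values become 3, 1, 2, 4, 5, 6; E[Temp|do(Stress=5)] = 3.5.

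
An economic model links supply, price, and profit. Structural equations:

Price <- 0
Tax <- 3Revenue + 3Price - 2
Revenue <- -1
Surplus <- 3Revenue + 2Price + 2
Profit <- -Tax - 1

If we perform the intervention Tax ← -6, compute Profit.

5

The intervention breaks the incoming arrows to Tax: Tax <- 3Revenue + 3Price - 2 no longer applies, and Tax = -6.
Profit = -Tax - 1  [with Tax=-6]  = 5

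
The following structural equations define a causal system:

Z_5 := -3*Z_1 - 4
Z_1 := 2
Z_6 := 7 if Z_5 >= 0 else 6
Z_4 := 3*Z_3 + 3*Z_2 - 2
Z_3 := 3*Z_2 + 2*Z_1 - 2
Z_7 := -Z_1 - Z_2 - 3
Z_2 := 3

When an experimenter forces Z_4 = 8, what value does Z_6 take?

6

Under do(Z_4=8), the mechanism Z_4 := 3*Z_3 + 3*Z_2 - 2 is discarded; Z_4 is fixed at 8.
Since Z_6 is not a descendant of the intervened variable, it is unaffected.
Z_5 = -3*Z_1 - 4  [with Z_1=2]  = -10
Z_6 = 7 if Z_5 >= 0 else 6  [with Z_5=-10]  = 6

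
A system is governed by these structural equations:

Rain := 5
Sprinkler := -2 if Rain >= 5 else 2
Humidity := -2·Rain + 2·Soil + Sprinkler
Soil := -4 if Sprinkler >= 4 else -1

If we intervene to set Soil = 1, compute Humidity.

The intervention breaks the incoming arrows to Soil: Soil := -4 if Sprinkler >= 4 else -1 no longer applies, and Soil = 1.
Sprinkler = -2 if Rain >= 5 else 2  [with Rain=5]  = -2
Humidity = -2·Rain + 2·Soil + Sprinkler  [with Rain=5, Soil=1, Sprinkler=-2]  = -10

-10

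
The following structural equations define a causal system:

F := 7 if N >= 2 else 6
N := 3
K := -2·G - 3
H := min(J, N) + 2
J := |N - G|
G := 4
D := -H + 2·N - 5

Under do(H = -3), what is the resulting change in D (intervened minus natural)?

Under do(H=-3), the mechanism H := min(J, N) + 2 is discarded; H is fixed at -3.
D = -H + 2·N - 5  [with H=-3, N=3]  = 4
Without intervention: J = |N - G|  [with N=3, G=4]  = 1; H = min(J, N) + 2  [with J=1, N=3]  = 3; D = -H + 2·N - 5  [with H=3, N=3]  = -2.
Change = 4 − (-2) = 6.

6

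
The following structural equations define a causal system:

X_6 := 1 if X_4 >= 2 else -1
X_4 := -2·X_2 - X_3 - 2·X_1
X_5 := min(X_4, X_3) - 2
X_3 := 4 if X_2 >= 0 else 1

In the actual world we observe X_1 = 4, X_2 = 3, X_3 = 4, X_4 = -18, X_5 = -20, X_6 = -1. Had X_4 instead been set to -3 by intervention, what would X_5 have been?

-5

Intervening sets X_4 = -3 and removes its equation (X_4 := -2·X_2 - X_3 - 2·X_1).
X_3 = 4 if X_2 >= 0 else 1  [with X_2=3]  = 4
X_5 = min(X_4, X_3) - 2  [with X_4=-3, X_3=4]  = -5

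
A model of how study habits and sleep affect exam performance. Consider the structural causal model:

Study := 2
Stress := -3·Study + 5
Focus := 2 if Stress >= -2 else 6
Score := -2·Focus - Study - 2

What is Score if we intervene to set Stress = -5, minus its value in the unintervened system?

Under do(Stress=-5), the mechanism Stress := -3·Study + 5 is discarded; Stress is fixed at -5.
Focus = 2 if Stress >= -2 else 6  [with Stress=-5]  = 6
Score = -2·Focus - Study - 2  [with Focus=6, Study=2]  = -16
Without intervention: Stress = -3·Study + 5  [with Study=2]  = -1; Focus = 2 if Stress >= -2 else 6  [with Stress=-1]  = 2; Score = -2·Focus - Study - 2  [with Focus=2, Study=2]  = -8.
Change = -16 − (-8) = -8.

-8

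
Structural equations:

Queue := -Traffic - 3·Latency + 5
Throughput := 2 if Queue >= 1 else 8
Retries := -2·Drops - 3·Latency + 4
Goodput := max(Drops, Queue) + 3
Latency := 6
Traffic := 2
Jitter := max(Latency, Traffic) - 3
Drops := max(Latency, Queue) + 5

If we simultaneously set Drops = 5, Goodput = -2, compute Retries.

The joint intervention fixes Drops = 5, Goodput = -2, removing each variable's own equation.
Retries = -2·Drops - 3·Latency + 4  [with Drops=5, Latency=6]  = -24

-24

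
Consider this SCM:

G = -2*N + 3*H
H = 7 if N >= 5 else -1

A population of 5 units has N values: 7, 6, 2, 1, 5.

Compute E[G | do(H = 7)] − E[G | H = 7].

Every unit gets H=7 under the intervention. G values become 7, 9, 17, 19, 11; E[G|do(H=7)] = 12.6.
E[G|H=7] averages over only the 3 units with H=7 (N = 7, 6, 5): G = 7, 9, 11, mean 9.
Difference = 12.6 − 9 = 3.6.

3.6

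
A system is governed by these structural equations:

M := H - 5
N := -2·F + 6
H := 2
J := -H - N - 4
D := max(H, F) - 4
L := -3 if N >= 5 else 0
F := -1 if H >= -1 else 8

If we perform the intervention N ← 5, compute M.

-3

The intervention breaks the incoming arrows to N: N := -2·F + 6 no longer applies, and N = 5.
No directed path runs from N to M, so M keeps its natural value.
M = H - 5  [with H=2]  = -3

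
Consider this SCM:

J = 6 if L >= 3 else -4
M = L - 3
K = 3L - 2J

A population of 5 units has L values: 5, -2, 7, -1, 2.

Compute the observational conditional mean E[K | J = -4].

Conditioning on J=-4 selects the 3 unit(s) with L ∈ {-2, -1, 2}. Their K values: 2, 5, 14. Mean = 7.

7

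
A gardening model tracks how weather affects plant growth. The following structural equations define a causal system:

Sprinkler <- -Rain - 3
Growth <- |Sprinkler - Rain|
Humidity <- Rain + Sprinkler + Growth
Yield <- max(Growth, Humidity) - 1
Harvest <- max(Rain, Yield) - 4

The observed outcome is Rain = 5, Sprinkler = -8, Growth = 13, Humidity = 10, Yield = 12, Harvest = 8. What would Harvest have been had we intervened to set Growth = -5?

1

The intervention breaks the incoming arrows to Growth: Growth <- |Sprinkler - Rain| no longer applies, and Growth = -5.
Sprinkler = -Rain - 3  [with Rain=5]  = -8
Humidity = Rain + Sprinkler + Growth  [with Rain=5, Sprinkler=-8, Growth=-5]  = -8
Yield = max(Growth, Humidity) - 1  [with Growth=-5, Humidity=-8]  = -6
Harvest = max(Rain, Yield) - 4  [with Rain=5, Yield=-6]  = 1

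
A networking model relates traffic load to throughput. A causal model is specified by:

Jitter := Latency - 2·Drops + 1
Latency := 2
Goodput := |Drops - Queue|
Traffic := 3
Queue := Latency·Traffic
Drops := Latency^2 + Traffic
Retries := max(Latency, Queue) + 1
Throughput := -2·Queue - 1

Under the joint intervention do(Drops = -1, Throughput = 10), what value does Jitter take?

5

The joint intervention fixes Drops = -1, Throughput = 10, removing each variable's own equation.
Jitter = Latency - 2·Drops + 1  [with Latency=2, Drops=-1]  = 5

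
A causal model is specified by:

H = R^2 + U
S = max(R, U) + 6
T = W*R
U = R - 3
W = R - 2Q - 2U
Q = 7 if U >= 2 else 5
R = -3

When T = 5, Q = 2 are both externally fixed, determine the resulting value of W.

Setting T = 5, Q = 2 by intervention discards those variables' equations.
U = R - 3  [with R=-3]  = -6
W = R - 2Q - 2U  [with R=-3, Q=2, U=-6]  = 5

5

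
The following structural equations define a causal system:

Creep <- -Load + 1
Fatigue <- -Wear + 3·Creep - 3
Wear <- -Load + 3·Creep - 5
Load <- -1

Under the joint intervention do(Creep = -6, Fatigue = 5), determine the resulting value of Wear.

-22

The joint intervention fixes Creep = -6, Fatigue = 5, removing each variable's own equation.
Wear = -Load + 3·Creep - 5  [with Load=-1, Creep=-6]  = -22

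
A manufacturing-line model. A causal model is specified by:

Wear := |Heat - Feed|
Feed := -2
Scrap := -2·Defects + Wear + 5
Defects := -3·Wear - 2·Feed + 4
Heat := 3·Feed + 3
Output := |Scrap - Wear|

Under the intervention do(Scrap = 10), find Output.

9

The intervention breaks the incoming arrows to Scrap: Scrap := -2·Defects + Wear + 5 no longer applies, and Scrap = 10.
Heat = 3·Feed + 3  [with Feed=-2]  = -3
Wear = |Heat - Feed|  [with Heat=-3, Feed=-2]  = 1
Output = |Scrap - Wear|  [with Scrap=10, Wear=1]  = 9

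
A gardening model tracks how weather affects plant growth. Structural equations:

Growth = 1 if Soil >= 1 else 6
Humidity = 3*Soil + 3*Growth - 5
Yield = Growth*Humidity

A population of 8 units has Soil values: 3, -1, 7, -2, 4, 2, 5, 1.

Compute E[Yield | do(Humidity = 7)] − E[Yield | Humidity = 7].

-8.75

Every unit gets Humidity=7 under the intervention. Yield values become 7, 42, 7, 42, 7, 7, 7, 7; E[Yield|do(Humidity=7)] = 15.75.
Conditioning on Humidity=7 selects the 2 unit(s) with Soil ∈ {3, -2}. Their Yield values: 7, 42. Mean = 24.5.
Difference = 15.75 − 24.5 = -8.75.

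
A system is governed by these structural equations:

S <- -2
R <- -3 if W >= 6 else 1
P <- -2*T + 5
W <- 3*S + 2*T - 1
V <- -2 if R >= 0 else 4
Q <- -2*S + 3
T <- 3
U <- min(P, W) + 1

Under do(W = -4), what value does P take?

-1

Under do(W=-4), the mechanism W <- 3*S + 2*T - 1 is discarded; W is fixed at -4.
Since P is not a descendant of the intervened variable, it is unaffected.
P = -2*T + 5  [with T=3]  = -1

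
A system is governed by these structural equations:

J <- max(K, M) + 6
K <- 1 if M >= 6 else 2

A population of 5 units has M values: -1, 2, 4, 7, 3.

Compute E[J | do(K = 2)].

The intervention sets K=2 in all 5 units regardless of M. Recomputing J per unit gives 8, 8, 10, 13, 9; average 9.6.

9.6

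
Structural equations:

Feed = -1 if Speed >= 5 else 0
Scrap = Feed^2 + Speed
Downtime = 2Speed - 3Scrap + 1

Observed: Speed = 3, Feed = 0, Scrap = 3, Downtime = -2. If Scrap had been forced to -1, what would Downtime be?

10

The intervention breaks the incoming arrows to Scrap: Scrap = Feed^2 + Speed no longer applies, and Scrap = -1.
Downtime = 2Speed - 3Scrap + 1  [with Speed=3, Scrap=-1]  = 10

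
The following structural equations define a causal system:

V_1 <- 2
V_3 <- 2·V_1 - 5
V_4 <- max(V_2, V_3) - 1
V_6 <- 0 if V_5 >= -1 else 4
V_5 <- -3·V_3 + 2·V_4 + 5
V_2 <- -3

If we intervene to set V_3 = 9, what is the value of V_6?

The intervention breaks the incoming arrows to V_3: V_3 <- 2·V_1 - 5 no longer applies, and V_3 = 9.
V_4 = max(V_2, V_3) - 1  [with V_2=-3, V_3=9]  = 8
V_5 = -3·V_3 + 2·V_4 + 5  [with V_3=9, V_4=8]  = -6
V_6 = 0 if V_5 >= -1 else 4  [with V_5=-6]  = 4

4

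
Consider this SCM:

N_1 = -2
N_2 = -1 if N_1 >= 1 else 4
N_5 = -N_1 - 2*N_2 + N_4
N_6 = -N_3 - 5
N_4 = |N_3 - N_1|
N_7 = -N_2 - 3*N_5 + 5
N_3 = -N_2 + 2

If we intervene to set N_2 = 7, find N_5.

-9

do(N_2=7) replaces the equation N_2 = -1 if N_1 >= 1 else 4 with the constant N_2 = 7.
N_3 = -N_2 + 2  [with N_2=7]  = -5
N_4 = |N_3 - N_1|  [with N_3=-5, N_1=-2]  = 3
N_5 = -N_1 - 2*N_2 + N_4  [with N_1=-2, N_2=7, N_4=3]  = -9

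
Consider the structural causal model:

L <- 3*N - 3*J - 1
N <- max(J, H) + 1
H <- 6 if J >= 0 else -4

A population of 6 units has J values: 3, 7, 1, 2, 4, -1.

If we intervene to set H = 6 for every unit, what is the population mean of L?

12.5

Under do(H=6), H's equation is replaced by H=6 for every unit. Per-unit L: 11, 2, 17, 14, 8, 23. Mean = 12.5.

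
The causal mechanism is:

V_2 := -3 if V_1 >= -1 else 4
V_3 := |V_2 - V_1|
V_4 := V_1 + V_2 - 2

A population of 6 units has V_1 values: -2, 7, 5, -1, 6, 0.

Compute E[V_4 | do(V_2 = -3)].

Every unit gets V_2=-3 under the intervention. V_4 values become -7, 2, 0, -6, 1, -5; E[V_4|do(V_2=-3)] = -2.5.

-2.5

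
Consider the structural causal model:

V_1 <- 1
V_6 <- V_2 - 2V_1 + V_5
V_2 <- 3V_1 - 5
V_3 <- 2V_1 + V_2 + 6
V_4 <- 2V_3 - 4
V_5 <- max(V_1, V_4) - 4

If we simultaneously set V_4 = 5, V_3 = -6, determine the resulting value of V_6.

-3

The joint intervention fixes V_4 = 5, V_3 = -6, removing each variable's own equation.
V_2 = 3V_1 - 5  [with V_1=1]  = -2
V_5 = max(V_1, V_4) - 4  [with V_1=1, V_4=5]  = 1
V_6 = V_2 - 2V_1 + V_5  [with V_2=-2, V_1=1, V_5=1]  = -3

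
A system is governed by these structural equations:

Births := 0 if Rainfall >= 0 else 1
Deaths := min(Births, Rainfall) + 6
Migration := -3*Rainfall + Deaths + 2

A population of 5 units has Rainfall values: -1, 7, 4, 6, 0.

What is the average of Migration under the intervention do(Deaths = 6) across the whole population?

Every unit gets Deaths=6 under the intervention. Migration values become 11, -13, -4, -10, 8; E[Migration|do(Deaths=6)] = -1.6.

-1.6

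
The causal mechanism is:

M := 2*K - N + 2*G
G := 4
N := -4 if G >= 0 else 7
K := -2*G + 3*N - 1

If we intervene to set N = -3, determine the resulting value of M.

-25

Under do(N=-3), the mechanism N := -4 if G >= 0 else 7 is discarded; N is fixed at -3.
K = -2*G + 3*N - 1  [with G=4, N=-3]  = -18
M = 2*K - N + 2*G  [with K=-18, N=-3, G=4]  = -25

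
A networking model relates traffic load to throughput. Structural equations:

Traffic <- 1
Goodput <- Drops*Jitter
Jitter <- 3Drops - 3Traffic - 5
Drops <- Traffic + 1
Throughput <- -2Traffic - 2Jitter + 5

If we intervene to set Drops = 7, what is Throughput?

-23

Under do(Drops=7), the mechanism Drops <- Traffic + 1 is discarded; Drops is fixed at 7.
Jitter = 3Drops - 3Traffic - 5  [with Drops=7, Traffic=1]  = 13
Throughput = -2Traffic - 2Jitter + 5  [with Traffic=1, Jitter=13]  = -23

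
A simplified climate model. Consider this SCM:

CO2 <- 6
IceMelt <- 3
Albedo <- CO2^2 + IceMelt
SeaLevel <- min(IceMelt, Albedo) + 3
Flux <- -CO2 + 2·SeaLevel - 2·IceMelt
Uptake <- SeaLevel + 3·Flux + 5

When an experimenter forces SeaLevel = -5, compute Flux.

Intervening sets SeaLevel = -5 and removes its equation (SeaLevel <- min(IceMelt, Albedo) + 3).
Flux = -CO2 + 2·SeaLevel - 2·IceMelt  [with CO2=6, SeaLevel=-5, IceMelt=3]  = -22

-22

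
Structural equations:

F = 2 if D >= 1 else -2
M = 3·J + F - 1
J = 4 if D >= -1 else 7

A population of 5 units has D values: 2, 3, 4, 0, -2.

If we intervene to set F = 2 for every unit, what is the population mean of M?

14.8

do(F=2) breaks F's dependence on D. With F=2 fixed, M across the units is 13, 13, 13, 13, 22, mean 14.8.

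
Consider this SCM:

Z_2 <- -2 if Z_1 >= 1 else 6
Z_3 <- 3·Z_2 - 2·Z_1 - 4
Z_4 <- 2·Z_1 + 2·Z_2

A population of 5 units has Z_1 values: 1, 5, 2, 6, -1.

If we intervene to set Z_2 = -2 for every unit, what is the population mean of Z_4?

1.2

Under do(Z_2=-2), Z_2's equation is replaced by Z_2=-2 for every unit. Per-unit Z_4: -2, 6, 0, 8, -6. Mean = 1.2.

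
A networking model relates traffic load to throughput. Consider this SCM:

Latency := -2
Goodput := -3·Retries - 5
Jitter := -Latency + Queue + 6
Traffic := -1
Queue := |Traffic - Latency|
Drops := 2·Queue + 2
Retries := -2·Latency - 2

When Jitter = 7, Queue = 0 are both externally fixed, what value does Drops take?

Under do(Jitter = 7, Queue = 0), each intervened variable's structural equation is replaced by its fixed value.
Drops = 2·Queue + 2  [with Queue=0]  = 2

2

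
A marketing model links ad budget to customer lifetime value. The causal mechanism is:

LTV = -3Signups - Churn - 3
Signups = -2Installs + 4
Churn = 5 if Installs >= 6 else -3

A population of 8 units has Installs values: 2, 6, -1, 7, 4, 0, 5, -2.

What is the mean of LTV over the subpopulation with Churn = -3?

-4

Conditioning on Churn=-3 selects the 6 unit(s) with Installs ∈ {2, -1, 4, 0, 5, -2}. Their LTV values: 0, -18, 12, -12, 18, -24. Mean = -4.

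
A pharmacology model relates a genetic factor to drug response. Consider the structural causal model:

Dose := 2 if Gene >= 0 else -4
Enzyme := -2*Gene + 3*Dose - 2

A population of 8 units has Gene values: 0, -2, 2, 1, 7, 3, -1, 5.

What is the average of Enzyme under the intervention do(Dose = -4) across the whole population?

-17.75

Under do(Dose=-4), Dose's equation is replaced by Dose=-4 for every unit. Per-unit Enzyme: -14, -10, -18, -16, -28, -20, -12, -24. Mean = -17.75.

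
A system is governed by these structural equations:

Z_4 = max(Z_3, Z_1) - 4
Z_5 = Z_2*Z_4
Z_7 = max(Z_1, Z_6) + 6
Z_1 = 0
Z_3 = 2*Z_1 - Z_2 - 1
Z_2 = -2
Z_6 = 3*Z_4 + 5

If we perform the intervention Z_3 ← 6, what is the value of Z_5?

do(Z_3=6) replaces the equation Z_3 = 2*Z_1 - Z_2 - 1 with the constant Z_3 = 6.
Z_4 = max(Z_3, Z_1) - 4  [with Z_3=6, Z_1=0]  = 2
Z_5 = Z_2*Z_4  [with Z_2=-2, Z_4=2]  = -4

-4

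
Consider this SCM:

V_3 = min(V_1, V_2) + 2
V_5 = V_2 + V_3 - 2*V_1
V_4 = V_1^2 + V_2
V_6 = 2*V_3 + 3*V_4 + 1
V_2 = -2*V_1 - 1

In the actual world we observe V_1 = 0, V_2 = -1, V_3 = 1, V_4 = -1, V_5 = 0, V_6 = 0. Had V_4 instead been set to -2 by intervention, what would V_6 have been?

Under do(V_4=-2), the mechanism V_4 = V_1^2 + V_2 is discarded; V_4 is fixed at -2.
V_2 = -2*V_1 - 1  [with V_1=0]  = -1
V_3 = min(V_1, V_2) + 2  [with V_1=0, V_2=-1]  = 1
V_6 = 2*V_3 + 3*V_4 + 1  [with V_3=1, V_4=-2]  = -3

-3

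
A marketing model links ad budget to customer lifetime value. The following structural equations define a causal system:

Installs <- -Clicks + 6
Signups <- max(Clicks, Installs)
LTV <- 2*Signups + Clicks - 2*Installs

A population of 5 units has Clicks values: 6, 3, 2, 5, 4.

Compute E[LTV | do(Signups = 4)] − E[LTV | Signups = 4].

do(Signups=4) breaks Signups's dependence on Clicks. With Signups=4 fixed, LTV across the units is 14, 5, 2, 11, 8, mean 8.
Observing Signups=4 restricts to units where Signups's equation naturally yields 4: Clicks ∈ {2, 4}. In that subpopulation LTV = 2, 8, mean 5.
Difference = 8 − 5 = 3.

3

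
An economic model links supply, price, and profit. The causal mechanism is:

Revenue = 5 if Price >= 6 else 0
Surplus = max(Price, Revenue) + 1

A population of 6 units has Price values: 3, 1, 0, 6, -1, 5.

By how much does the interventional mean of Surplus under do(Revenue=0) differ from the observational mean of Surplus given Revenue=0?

0.7

The intervention sets Revenue=0 in all 6 units regardless of Price. Recomputing Surplus per unit gives 4, 2, 1, 7, 1, 6; average 3.5.
Observing Revenue=0 restricts to units where Revenue's equation naturally yields 0: Price ∈ {3, 1, 0, -1, 5}. In that subpopulation Surplus = 4, 2, 1, 1, 6, mean 2.8.
Difference = 3.5 − 2.8 = 0.7.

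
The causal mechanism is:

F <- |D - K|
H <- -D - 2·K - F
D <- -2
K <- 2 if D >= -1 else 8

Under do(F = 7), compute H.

-21

The intervention breaks the incoming arrows to F: F <- |D - K| no longer applies, and F = 7.
K = 2 if D >= -1 else 8  [with D=-2]  = 8
H = -D - 2·K - F  [with D=-2, K=8, F=7]  = -21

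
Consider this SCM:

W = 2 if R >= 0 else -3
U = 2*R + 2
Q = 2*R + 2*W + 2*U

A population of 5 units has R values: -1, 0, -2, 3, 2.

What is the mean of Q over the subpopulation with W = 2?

E[Q|W=2] averages over only the 3 units with W=2 (R = 0, 3, 2): Q = 8, 26, 20, mean 18.

18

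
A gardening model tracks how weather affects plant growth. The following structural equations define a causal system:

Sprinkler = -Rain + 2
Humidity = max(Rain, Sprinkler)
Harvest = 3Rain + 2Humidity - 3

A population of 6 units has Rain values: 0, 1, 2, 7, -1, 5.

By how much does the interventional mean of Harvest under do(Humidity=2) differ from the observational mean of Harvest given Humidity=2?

Under do(Humidity=2), Humidity's equation is replaced by Humidity=2 for every unit. Per-unit Harvest: 1, 4, 7, 22, -2, 16. Mean = 8.
Conditioning on Humidity=2 selects the 2 unit(s) with Rain ∈ {0, 2}. Their Harvest values: 1, 7. Mean = 4.
Difference = 8 − 4 = 4.

4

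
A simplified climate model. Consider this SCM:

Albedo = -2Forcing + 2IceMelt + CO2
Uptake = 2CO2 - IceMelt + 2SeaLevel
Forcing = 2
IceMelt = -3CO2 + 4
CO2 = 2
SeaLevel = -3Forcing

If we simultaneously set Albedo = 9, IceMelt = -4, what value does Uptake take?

The joint intervention fixes Albedo = 9, IceMelt = -4, removing each variable's own equation.
SeaLevel = -3Forcing  [with Forcing=2]  = -6
Uptake = 2CO2 - IceMelt + 2SeaLevel  [with CO2=2, IceMelt=-4, SeaLevel=-6]  = -4

-4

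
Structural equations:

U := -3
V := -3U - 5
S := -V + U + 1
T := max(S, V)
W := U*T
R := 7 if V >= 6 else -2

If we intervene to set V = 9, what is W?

-27

do(V=9) replaces the equation V := -3U - 5 with the constant V = 9.
S = -V + U + 1  [with V=9, U=-3]  = -11
T = max(S, V)  [with S=-11, V=9]  = 9
W = U*T  [with U=-3, T=9]  = -27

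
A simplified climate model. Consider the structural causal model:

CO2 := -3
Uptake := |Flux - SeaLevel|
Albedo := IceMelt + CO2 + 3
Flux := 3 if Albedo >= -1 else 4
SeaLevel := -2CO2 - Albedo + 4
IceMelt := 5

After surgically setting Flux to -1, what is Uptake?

The intervention breaks the incoming arrows to Flux: Flux := 3 if Albedo >= -1 else 4 no longer applies, and Flux = -1.
Albedo = IceMelt + CO2 + 3  [with IceMelt=5, CO2=-3]  = 5
SeaLevel = -2CO2 - Albedo + 4  [with CO2=-3, Albedo=5]  = 5
Uptake = |Flux - SeaLevel|  [with Flux=-1, SeaLevel=5]  = 6

6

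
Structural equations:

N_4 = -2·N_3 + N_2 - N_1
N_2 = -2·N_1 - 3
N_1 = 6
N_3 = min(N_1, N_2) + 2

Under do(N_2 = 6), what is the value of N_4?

Under do(N_2=6), the mechanism N_2 = -2·N_1 - 3 is discarded; N_2 is fixed at 6.
N_3 = min(N_1, N_2) + 2  [with N_1=6, N_2=6]  = 8
N_4 = -2·N_3 + N_2 - N_1  [with N_3=8, N_2=6, N_1=6]  = -16

-16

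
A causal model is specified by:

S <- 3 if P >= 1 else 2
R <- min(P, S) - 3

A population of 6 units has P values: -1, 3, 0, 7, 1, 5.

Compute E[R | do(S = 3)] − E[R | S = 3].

-1

The intervention sets S=3 in all 6 units regardless of P. Recomputing R per unit gives -4, 0, -3, 0, -2, 0; average -1.5.
Conditioning on S=3 selects the 4 unit(s) with P ∈ {3, 7, 1, 5}. Their R values: 0, 0, -2, 0. Mean = -0.5.
Difference = -1.5 − (-0.5) = -1.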